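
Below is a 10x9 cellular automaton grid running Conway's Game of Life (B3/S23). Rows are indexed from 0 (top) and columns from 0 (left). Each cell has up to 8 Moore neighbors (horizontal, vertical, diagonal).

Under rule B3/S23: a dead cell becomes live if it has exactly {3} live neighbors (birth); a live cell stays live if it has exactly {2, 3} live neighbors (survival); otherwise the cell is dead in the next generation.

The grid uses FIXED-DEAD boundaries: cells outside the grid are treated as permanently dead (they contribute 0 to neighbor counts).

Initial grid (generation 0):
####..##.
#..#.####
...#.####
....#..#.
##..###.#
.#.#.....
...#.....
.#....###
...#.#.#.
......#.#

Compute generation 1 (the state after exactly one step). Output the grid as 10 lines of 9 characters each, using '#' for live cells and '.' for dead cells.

Answer: ######..#
#..#.....
...#.....
...#.....
########.
##.#.#...
.......#.
..#.#.###
.....#...
......##.

Derivation:
Simulating step by step:
Generation 0 (given above): 37 live cells
Generation 1: 32 live cells
(generation 1 grid is the final answer)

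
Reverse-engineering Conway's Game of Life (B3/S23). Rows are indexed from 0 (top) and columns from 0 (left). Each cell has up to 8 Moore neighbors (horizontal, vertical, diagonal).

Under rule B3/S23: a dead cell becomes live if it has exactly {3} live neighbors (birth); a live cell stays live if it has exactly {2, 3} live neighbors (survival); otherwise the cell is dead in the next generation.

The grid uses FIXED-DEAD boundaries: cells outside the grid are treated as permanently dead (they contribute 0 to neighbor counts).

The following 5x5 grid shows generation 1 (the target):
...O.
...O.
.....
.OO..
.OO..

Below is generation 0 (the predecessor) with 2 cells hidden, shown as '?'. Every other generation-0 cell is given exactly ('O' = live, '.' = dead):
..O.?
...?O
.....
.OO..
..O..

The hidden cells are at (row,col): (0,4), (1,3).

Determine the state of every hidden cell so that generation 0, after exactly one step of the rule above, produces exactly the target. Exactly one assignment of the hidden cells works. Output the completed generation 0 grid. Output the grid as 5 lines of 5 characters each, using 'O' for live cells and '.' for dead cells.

Hidden generation-0 cells (in order): (0,4), (1,3).
A hidden cell only influences target cells in its own 3x3 neighborhood. Try each of the 2^2 = 4 assignments, step the completed generation 0 forward once under B3/S23, and compare with the target:
  (0,4)=. (1,3)=. -> step gives (0,3)='.' but target has 'O' -> reject
  (0,4)=. (1,3)=O -> step gives (2,2)='O' but target has '.' -> reject
  (0,4)=O (1,3)=. -> step reproduces the target at every cell -> ACCEPT
  (0,4)=O (1,3)=O -> step gives (0,3)='.' but target has 'O' -> reject
Unique solution: (0,4)=live, (1,3)=dead.
Check: live-neighbor counts of every cell in the completed generation 0:
01031
01131
12221
12220
13220
Applying B3/S23 to generation 0 with these counts gives:
...O.
...O.
.....
.OO..
.OO..
which matches the target exactly.

Answer: ..O.O
....O
.....
.OO..
..O..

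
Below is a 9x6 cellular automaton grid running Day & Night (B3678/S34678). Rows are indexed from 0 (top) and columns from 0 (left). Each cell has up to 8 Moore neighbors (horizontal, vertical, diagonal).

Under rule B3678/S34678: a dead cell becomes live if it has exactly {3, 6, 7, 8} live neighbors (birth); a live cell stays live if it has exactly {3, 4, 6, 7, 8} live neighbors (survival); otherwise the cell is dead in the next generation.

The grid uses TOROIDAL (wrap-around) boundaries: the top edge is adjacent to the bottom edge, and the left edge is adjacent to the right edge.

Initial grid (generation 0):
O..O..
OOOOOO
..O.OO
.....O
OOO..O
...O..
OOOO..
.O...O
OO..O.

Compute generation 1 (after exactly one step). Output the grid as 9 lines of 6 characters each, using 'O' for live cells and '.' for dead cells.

Answer: .O.O.O
OOO...
..O...
..OO.O
O...O.
.OOOOO
OOO.O.
O..OOO
OOO...

Derivation:
Simulating step by step:
Generation 0 (given above): 26 live cells
Generation 1: 28 live cells
(generation 1 grid is the final answer)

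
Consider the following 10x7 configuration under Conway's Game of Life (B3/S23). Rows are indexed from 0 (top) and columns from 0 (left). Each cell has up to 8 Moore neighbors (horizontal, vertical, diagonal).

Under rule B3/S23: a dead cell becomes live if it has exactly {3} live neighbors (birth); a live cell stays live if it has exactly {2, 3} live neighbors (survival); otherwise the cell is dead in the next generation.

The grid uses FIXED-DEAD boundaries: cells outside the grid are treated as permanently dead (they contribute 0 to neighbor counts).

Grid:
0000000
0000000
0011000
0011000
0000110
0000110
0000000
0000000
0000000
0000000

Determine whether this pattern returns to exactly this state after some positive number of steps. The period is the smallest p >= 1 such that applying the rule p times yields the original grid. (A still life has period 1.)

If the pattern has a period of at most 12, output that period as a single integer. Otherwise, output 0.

Answer: 2

Derivation:
Simulating and comparing each generation to the original:
Gen 0 (original, given above): 8 live cells
Gen 1: 6 live cells, differs from original
Gen 2: 8 live cells, MATCHES original -> period = 2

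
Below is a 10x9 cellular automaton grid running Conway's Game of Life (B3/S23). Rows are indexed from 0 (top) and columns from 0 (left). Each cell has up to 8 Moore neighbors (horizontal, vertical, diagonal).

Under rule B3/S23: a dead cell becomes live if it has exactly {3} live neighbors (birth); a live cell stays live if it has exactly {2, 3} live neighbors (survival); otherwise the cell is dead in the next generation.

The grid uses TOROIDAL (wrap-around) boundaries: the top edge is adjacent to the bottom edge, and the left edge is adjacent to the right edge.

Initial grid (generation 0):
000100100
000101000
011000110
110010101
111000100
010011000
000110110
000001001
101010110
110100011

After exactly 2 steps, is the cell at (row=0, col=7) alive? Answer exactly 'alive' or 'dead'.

Simulating step by step:
Generation 0 (given above): 36 live cells
Generation 1: 43 live cells
100100111
000111010
011110111
000100101
001110111
110010010
000100110
000000001
001111100
110111000
Generation 2: 24 live cells
110000010
010000000
100000001
010000000
011010100
110010000
100000110
001000000
111000100
110000000

Cell (0,7) at generation 2: 1 -> alive

Answer: alive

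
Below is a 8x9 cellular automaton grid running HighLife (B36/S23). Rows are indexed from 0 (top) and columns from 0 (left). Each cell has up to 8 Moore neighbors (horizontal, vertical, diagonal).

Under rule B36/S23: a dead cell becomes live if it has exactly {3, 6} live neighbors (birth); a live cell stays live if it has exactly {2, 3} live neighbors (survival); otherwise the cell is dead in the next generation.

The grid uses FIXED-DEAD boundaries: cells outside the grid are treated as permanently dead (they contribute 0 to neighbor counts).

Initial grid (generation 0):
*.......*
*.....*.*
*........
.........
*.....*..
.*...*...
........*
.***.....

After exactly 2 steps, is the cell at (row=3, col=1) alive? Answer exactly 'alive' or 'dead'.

Answer: dead

Derivation:
Simulating step by step:
Generation 0 (given above): 14 live cells
Generation 1: 6 live cells
.......*.
**.....*.
.........
.........
.........
.........
.*.......
..*......
Generation 2: 0 live cells
.........
.........
.........
.........
.........
.........
.........
.........

Cell (3,1) at generation 2: 0 -> dead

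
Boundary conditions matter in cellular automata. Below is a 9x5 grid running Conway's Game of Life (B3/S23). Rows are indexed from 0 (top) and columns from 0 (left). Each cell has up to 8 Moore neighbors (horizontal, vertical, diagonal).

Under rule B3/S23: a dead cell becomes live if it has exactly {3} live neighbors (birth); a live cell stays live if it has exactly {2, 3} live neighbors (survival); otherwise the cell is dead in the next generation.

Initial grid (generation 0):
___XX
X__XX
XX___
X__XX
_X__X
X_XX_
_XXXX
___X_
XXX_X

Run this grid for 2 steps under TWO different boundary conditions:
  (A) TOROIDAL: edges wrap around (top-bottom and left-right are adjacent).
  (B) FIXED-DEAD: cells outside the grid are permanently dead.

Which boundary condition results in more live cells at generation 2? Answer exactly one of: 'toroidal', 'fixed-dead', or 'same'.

Under TOROIDAL boundary, generation 2:
X__X_
_X_X_
_____
___X_
__X__
XX___
_____
__X__
_X___
Population = 10

Under FIXED-DEAD boundary, generation 2:
_X__X
X___X
_____
____X
X_X_X
X____
XX___
X__X_
_XX__
Population = 15

Comparison: toroidal=10, fixed-dead=15 -> fixed-dead

Answer: fixed-dead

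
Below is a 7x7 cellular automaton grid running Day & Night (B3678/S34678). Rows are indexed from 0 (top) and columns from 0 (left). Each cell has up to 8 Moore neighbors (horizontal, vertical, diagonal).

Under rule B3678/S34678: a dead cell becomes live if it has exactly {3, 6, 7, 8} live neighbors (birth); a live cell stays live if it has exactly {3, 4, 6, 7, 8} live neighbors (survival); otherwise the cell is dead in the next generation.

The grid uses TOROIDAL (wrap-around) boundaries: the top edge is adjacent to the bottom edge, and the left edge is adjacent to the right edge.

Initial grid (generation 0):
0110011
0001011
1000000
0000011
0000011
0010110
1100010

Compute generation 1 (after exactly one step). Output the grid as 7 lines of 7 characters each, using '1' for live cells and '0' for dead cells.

Answer: 0110010
0110111
0000100
1000011
0000001
1100110
1101010

Derivation:
Simulating step by step:
Generation 0 (given above): 18 live cells
Generation 1: 21 live cells
(generation 1 grid is the final answer)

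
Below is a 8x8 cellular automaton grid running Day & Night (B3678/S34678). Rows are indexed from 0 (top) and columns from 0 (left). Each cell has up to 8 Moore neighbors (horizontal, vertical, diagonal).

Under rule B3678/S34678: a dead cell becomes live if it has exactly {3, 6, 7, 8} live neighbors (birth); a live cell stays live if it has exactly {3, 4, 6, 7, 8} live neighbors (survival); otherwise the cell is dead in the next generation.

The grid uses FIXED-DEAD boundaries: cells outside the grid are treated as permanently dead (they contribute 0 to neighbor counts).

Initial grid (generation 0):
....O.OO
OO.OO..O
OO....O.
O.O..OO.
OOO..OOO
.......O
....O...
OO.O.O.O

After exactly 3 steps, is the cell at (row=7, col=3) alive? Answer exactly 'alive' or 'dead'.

Simulating step by step:
Generation 0 (given above): 28 live cells
Generation 1: 22 live cells
...O.O..
OOO....O
O..OO.OO
OOO..O..
.O...O.O
.O...O..
......O.
....O...
Generation 2: 19 live cells
.OO.....
.OO..O..
OO.O.OO.
OOOO.O.O
.O..O...
........
.....O..
........
Generation 3: 17 live cells
.OO.....
...OO.O.
OOOO.OO.
O..O.O..
OO.O....
........
........
........

Cell (7,3) at generation 3: 0 -> dead

Answer: dead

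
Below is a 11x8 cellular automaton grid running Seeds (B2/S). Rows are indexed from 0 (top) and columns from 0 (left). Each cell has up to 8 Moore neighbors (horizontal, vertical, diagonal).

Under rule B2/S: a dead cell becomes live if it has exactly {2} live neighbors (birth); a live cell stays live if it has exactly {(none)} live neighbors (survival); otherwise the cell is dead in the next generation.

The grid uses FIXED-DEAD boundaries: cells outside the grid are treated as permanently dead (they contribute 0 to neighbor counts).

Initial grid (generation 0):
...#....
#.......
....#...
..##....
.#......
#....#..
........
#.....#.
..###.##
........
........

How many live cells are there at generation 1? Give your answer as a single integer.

Simulating step by step:
Generation 0 (given above): 15 live cells
Generation 1: 23 live cells
........
...##...
.##.....
.#..#...
#..##...
.#......
##...##.
.##.#...
.#......
..#.####
........
Population at generation 1: 23

Answer: 23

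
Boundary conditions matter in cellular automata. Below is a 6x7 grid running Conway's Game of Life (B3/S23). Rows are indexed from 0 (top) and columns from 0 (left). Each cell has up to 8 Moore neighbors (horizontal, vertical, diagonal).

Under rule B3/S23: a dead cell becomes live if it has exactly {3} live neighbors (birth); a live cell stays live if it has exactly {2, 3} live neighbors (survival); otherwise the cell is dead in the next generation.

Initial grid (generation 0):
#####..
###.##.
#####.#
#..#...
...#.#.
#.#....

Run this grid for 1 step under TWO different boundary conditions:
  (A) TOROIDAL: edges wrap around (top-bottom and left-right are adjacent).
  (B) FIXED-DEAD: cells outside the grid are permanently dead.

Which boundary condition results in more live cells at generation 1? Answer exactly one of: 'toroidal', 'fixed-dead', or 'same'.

Under TOROIDAL boundary, generation 1:
....##.
.......
.......
#....#.
.####.#
#.....#
Population = 11

Under FIXED-DEAD boundary, generation 1:
#...##.
.......
.......
#....#.
.####..
.......
Population = 9

Comparison: toroidal=11, fixed-dead=9 -> toroidal

Answer: toroidal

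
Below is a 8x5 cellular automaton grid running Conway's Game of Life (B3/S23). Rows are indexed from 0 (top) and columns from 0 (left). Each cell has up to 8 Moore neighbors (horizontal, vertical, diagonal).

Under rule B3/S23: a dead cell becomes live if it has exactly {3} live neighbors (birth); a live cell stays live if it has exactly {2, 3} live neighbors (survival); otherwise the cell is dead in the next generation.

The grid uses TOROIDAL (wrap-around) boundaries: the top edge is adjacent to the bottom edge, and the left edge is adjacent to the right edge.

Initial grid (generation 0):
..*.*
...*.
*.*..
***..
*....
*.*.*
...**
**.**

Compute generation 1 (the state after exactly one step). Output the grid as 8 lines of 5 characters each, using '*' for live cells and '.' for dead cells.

Answer: .**..
.****
*.***
*.*.*
..**.
**...
.....
.*...

Derivation:
Simulating step by step:
Generation 0 (given above): 18 live cells
Generation 1: 18 live cells
(generation 1 grid is the final answer)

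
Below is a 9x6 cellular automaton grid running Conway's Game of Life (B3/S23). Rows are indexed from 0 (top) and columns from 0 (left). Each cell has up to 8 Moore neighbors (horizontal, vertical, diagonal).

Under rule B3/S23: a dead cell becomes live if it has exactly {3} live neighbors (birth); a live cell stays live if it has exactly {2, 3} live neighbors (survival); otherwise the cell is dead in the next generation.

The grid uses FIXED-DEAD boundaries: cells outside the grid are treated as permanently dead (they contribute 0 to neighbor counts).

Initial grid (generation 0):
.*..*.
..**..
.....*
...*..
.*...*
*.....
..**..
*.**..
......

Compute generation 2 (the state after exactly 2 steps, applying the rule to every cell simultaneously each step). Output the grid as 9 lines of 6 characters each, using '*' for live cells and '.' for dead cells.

Simulating step by step:
Generation 0 (given above): 14 live cells
Generation 1: 16 live cells
..**..
..***.
..***.
....*.
......
.**...
..**..
.***..
......
Generation 2: 12 live cells
(generation 2 grid is the final answer)

Answer: ..*.*.
.*....
..*..*
....*.
......
.***..
......
.*.*..
..*...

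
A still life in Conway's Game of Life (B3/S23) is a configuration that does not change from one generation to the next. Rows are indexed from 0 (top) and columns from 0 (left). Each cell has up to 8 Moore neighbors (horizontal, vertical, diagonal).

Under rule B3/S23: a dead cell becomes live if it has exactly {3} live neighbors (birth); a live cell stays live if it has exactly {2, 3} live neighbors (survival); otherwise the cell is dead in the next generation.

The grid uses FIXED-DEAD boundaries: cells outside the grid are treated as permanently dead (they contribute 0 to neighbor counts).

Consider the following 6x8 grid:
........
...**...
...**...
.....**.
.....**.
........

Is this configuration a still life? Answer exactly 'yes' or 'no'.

Answer: no

Derivation:
Compute generation 1 and compare to generation 0 (given above):
Generation 1:
........
...**...
...*....
......*.
.....**.
........
Cell (2,4) differs: gen0=1 vs gen1=0 -> NOT a still life.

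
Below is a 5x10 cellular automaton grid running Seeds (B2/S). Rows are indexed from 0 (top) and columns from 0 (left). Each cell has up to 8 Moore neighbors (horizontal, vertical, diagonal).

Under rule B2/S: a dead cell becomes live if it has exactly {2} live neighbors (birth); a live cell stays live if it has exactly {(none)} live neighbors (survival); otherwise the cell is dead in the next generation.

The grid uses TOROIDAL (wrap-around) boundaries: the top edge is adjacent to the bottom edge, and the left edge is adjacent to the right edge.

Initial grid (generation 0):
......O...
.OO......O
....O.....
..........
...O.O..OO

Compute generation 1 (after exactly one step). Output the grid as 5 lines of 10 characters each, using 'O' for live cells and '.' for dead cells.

Simulating step by step:
Generation 0 (given above): 9 live cells
Generation 1: 19 live cells
(generation 1 grid is the final answer)

Answer: .O.OOO.O..
O..O.O....
OOOO......
...O.O..OO
....O.OO..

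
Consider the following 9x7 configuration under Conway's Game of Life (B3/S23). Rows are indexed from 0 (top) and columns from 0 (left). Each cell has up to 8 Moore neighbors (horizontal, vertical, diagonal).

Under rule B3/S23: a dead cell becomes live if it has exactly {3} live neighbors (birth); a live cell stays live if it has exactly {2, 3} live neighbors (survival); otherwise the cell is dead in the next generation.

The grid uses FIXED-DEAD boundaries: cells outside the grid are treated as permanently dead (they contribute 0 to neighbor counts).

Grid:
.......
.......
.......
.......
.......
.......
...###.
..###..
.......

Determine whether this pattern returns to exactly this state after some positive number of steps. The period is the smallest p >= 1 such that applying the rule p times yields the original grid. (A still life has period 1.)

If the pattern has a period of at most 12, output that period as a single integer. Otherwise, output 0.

Simulating and comparing each generation to the original:
Gen 0 (original, given above): 6 live cells
Gen 1: 6 live cells, differs from original
Gen 2: 6 live cells, MATCHES original -> period = 2

Answer: 2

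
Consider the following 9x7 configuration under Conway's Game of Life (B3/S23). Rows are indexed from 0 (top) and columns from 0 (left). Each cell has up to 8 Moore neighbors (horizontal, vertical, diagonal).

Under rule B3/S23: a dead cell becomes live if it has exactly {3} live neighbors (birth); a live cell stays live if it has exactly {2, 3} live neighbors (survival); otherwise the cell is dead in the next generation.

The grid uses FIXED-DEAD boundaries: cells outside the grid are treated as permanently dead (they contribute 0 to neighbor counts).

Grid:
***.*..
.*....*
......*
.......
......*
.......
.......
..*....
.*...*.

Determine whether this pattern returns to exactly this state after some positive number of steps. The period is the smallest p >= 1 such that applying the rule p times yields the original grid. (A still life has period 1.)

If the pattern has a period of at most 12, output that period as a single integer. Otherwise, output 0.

Answer: 0

Derivation:
Simulating and comparing each generation to the original:
Gen 0 (original, given above): 11 live cells
Gen 1: 7 live cells, differs from original
Gen 2: 5 live cells, differs from original
Gen 3: 3 live cells, differs from original
Gen 4: 2 live cells, differs from original
Gen 5: 0 live cells, differs from original
Gen 6: 0 live cells, differs from original
Gen 7: 0 live cells, differs from original
Gen 8: 0 live cells, differs from original
Gen 9: 0 live cells, differs from original
Gen 10: 0 live cells, differs from original
Gen 11: 0 live cells, differs from original
Gen 12: 0 live cells, differs from original
No period found within 12 steps.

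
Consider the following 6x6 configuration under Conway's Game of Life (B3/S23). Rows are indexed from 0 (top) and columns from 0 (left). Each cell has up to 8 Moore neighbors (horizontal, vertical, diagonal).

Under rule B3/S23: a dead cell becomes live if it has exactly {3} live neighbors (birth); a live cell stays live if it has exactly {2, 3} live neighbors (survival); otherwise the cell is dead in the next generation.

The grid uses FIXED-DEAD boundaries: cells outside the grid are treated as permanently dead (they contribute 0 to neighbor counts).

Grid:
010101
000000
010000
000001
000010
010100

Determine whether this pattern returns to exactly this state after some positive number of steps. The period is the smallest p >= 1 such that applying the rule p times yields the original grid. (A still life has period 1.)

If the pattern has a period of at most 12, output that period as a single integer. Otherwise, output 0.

Answer: 0

Derivation:
Simulating and comparing each generation to the original:
Gen 0 (original, given above): 8 live cells
Gen 1: 2 live cells, differs from original
Gen 2: 0 live cells, differs from original
Gen 3: 0 live cells, differs from original
Gen 4: 0 live cells, differs from original
Gen 5: 0 live cells, differs from original
Gen 6: 0 live cells, differs from original
Gen 7: 0 live cells, differs from original
Gen 8: 0 live cells, differs from original
Gen 9: 0 live cells, differs from original
Gen 10: 0 live cells, differs from original
Gen 11: 0 live cells, differs from original
Gen 12: 0 live cells, differs from original
No period found within 12 steps.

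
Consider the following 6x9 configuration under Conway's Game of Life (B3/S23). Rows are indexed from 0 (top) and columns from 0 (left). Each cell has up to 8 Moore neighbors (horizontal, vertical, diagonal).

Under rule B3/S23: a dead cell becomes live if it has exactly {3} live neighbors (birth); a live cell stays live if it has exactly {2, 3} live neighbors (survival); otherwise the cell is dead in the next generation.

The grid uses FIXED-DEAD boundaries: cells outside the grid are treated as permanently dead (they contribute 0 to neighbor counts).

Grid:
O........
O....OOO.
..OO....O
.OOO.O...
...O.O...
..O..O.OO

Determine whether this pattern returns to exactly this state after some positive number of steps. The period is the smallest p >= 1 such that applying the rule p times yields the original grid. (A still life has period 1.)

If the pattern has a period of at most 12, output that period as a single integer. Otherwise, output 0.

Simulating and comparing each generation to the original:
Gen 0 (original, given above): 18 live cells
Gen 1: 13 live cells, differs from original
Gen 2: 12 live cells, differs from original
Gen 3: 14 live cells, differs from original
Gen 4: 14 live cells, differs from original
Gen 5: 9 live cells, differs from original
Gen 6: 5 live cells, differs from original
Gen 7: 5 live cells, differs from original
Gen 8: 5 live cells, differs from original
Gen 9: 3 live cells, differs from original
Gen 10: 2 live cells, differs from original
Gen 11: 0 live cells, differs from original
Gen 12: 0 live cells, differs from original
No period found within 12 steps.

Answer: 0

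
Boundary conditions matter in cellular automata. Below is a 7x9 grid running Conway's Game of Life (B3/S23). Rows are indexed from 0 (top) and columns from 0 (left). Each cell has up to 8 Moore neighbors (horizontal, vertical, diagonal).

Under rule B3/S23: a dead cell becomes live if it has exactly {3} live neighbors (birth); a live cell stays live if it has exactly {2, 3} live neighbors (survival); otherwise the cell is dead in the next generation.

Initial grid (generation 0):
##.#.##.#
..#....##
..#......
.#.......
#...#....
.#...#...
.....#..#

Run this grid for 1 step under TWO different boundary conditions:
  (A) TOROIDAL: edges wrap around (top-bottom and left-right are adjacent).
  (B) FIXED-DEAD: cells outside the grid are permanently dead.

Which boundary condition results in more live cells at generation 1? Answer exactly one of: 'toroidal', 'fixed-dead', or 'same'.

Under TOROIDAL boundary, generation 1:
.##.###..
..##..###
.##......
.#.......
##.......
#...##...
.##..#.##
Population = 23

Under FIXED-DEAD boundary, generation 1:
.##...#.#
..##..###
.##......
.#.......
##.......
....##...
.........
Population = 16

Comparison: toroidal=23, fixed-dead=16 -> toroidal

Answer: toroidal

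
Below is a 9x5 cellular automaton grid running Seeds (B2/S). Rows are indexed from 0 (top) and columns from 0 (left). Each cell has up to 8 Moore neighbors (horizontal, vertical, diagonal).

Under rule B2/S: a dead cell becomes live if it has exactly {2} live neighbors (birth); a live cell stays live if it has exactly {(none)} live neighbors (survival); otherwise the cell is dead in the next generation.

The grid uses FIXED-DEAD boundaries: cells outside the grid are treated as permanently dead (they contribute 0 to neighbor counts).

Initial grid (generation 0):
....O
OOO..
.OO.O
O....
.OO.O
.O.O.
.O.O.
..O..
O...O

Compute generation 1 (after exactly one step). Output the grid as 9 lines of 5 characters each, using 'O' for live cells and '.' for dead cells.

Simulating step by step:
Generation 0 (given above): 18 live cells
Generation 1: 11 live cells
(generation 1 grid is the final answer)

Answer: O.OO.
....O
.....
....O
.....
.....
O...O
O...O
.O.O.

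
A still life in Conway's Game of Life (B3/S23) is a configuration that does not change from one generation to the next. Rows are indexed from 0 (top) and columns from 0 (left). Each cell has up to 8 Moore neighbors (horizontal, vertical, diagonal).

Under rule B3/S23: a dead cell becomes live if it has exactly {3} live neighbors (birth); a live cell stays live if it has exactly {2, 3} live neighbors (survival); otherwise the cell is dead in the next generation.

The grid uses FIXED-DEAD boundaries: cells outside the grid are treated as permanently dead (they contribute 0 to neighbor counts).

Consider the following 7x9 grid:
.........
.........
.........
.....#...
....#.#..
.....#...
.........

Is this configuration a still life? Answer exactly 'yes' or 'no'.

Answer: yes

Derivation:
Compute generation 1 and compare to generation 0 (given above):
Generation 1:
.........
.........
.........
.....#...
....#.#..
.....#...
.........
The grids are IDENTICAL -> still life.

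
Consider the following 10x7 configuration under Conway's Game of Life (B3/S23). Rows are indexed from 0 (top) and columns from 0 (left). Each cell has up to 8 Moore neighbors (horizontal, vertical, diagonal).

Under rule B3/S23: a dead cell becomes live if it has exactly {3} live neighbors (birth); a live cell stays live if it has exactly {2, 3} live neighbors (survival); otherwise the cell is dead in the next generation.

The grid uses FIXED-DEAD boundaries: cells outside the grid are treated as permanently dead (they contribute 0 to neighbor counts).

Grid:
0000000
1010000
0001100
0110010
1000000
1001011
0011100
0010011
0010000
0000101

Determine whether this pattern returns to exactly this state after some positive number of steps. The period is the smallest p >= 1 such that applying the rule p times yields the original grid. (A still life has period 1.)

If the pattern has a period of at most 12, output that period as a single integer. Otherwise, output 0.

Simulating and comparing each generation to the original:
Gen 0 (original, given above): 21 live cells
Gen 1: 24 live cells, differs from original
Gen 2: 17 live cells, differs from original
Gen 3: 18 live cells, differs from original
Gen 4: 16 live cells, differs from original
Gen 5: 15 live cells, differs from original
Gen 6: 9 live cells, differs from original
Gen 7: 9 live cells, differs from original
Gen 8: 10 live cells, differs from original
Gen 9: 9 live cells, differs from original
Gen 10: 10 live cells, differs from original
Gen 11: 9 live cells, differs from original
Gen 12: 12 live cells, differs from original
No period found within 12 steps.

Answer: 0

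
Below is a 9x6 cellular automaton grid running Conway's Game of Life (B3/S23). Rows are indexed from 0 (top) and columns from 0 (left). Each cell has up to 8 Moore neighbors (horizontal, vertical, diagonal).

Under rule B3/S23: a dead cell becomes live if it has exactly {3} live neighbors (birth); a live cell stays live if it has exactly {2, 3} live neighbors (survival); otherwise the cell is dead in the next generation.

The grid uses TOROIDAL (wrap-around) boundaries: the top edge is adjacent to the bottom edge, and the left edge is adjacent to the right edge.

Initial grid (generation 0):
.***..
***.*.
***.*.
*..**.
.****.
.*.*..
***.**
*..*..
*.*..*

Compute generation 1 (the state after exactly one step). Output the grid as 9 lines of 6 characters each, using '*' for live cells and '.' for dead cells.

Answer: ....*.
....*.
....*.
*.....
**...*
......
....**
...*..
*...**

Derivation:
Simulating step by step:
Generation 0 (given above): 30 live cells
Generation 1: 13 live cells
(generation 1 grid is the final answer)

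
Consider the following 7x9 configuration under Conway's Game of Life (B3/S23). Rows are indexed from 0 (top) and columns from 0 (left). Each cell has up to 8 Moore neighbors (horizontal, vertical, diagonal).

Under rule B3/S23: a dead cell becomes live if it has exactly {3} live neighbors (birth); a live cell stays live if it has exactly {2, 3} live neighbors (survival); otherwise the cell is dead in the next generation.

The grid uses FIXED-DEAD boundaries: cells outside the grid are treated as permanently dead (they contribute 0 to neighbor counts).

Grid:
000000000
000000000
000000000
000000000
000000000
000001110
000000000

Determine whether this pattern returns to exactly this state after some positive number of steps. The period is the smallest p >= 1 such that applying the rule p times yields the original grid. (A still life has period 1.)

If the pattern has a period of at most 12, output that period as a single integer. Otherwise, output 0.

Simulating and comparing each generation to the original:
Gen 0 (original, given above): 3 live cells
Gen 1: 3 live cells, differs from original
Gen 2: 3 live cells, MATCHES original -> period = 2

Answer: 2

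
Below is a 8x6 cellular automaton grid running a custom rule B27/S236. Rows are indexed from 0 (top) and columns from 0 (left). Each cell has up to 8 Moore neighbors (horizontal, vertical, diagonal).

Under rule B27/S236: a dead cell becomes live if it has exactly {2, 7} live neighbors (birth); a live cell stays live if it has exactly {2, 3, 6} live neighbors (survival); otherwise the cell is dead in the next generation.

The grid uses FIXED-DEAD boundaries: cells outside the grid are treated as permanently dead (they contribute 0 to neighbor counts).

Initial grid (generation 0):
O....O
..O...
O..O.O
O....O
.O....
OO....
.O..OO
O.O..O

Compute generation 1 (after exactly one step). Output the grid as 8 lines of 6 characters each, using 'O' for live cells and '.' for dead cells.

Answer: .O....
O..O.O
..O...
O.O...
.OO...
OO..OO
...OOO
...O.O

Derivation:
Simulating step by step:
Generation 0 (given above): 17 live cells
Generation 1: 18 live cells
(generation 1 grid is the final answer)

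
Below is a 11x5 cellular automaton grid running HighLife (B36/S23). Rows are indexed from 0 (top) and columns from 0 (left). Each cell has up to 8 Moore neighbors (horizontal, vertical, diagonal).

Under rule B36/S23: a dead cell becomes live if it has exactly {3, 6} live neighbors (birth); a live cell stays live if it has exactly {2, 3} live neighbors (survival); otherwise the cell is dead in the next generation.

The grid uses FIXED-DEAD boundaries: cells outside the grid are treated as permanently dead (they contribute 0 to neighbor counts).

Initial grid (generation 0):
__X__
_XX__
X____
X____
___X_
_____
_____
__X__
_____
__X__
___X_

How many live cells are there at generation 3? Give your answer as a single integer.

Answer: 5

Derivation:
Simulating step by step:
Generation 0 (given above): 9 live cells
Generation 1: 5 live cells
_XX__
_XX__
X____
_____
_____
_____
_____
_____
_____
_____
_____
Generation 2: 5 live cells
_XX__
X_X__
_X___
_____
_____
_____
_____
_____
_____
_____
_____
Generation 3: 5 live cells
_XX__
X_X__
_X___
_____
_____
_____
_____
_____
_____
_____
_____
Population at generation 3: 5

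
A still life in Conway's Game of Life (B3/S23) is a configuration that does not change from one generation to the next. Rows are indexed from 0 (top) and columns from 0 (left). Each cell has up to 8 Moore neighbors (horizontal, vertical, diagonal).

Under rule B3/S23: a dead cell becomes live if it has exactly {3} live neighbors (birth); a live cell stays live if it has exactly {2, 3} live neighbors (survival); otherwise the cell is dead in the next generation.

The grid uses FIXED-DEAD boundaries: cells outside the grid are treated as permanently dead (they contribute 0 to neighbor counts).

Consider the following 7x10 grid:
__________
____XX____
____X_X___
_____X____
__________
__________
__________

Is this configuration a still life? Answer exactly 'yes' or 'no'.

Answer: yes

Derivation:
Compute generation 1 and compare to generation 0 (given above):
Generation 1:
__________
____XX____
____X_X___
_____X____
__________
__________
__________
The grids are IDENTICAL -> still life.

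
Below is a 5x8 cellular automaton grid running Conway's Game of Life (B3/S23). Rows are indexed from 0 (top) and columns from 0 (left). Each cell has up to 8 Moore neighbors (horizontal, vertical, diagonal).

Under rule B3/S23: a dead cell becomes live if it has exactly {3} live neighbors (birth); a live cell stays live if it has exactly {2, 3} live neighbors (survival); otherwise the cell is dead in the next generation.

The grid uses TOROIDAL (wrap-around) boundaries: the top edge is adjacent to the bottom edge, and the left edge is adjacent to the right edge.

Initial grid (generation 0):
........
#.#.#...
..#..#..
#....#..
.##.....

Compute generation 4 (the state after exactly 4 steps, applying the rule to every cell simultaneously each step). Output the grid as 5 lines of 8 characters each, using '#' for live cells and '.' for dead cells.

Answer: ..##....
..#.#...
..#.#...
........
........

Derivation:
Simulating step by step:
Generation 0 (given above): 9 live cells
Generation 1: 9 live cells
..##....
.#.#....
...###..
..#.....
.#......
Generation 2: 9 live cells
.#.#....
........
...##...
..###...
.#.#....
Generation 3: 6 live cells
........
..###...
..#.#...
........
.#......
Generation 4: 6 live cells
(generation 4 grid is the final answer)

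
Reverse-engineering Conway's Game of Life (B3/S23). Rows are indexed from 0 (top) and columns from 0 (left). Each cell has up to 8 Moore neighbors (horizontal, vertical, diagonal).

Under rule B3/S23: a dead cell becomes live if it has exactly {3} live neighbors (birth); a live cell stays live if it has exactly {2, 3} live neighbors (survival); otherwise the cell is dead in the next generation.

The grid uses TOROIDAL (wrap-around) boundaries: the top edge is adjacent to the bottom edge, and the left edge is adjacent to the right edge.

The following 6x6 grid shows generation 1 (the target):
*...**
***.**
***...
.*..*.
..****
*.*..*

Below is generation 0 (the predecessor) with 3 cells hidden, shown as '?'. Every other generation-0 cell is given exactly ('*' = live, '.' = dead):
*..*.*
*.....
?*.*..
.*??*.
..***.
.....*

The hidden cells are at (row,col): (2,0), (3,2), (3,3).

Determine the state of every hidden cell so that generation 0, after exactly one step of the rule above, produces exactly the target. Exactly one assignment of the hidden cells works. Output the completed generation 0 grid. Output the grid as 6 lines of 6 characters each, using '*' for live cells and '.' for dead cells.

Answer: *..*.*
*.....
.*.*..
.*..*.
..***.
.....*

Derivation:
Hidden generation-0 cells (in order): (2,0), (3,2), (3,3).
A hidden cell only influences target cells in its own 3x3 neighborhood. Try each of the 2^3 = 8 assignments, step the completed generation 0 forward once under B3/S23, and compare with the target:
  (2,0)=. (3,2)=. (3,3)=. -> step reproduces the target at every cell -> ACCEPT
  (2,0)=. (3,2)=. (3,3)=* -> step gives (2,2)='.' but target has '*' -> reject
  (2,0)=. (3,2)=* (3,3)=. -> step gives (2,2)='.' but target has '*' -> reject
  (2,0)=. (3,2)=* (3,3)=* -> step gives (2,2)='.' but target has '*' -> reject
  (2,0)=* (3,2)=. (3,3)=. -> step gives (1,0)='.' but target has '*' -> reject
  (2,0)=* (3,2)=. (3,3)=* -> step gives (1,0)='.' but target has '*' -> reject
  (2,0)=* (3,2)=* (3,3)=. -> step gives (1,0)='.' but target has '*' -> reject
  (2,0)=* (3,2)=* (3,3)=* -> step gives (1,0)='.' but target has '*' -> reject
Unique solution: (2,0)=dead, (3,2)=dead, (3,3)=dead.
Check: live-neighbor counts of every cell in the completed generation 0:
321033
333233
323122
225532
222333
323453
Applying B3/S23 to generation 0 with these counts gives:
*...**
***.**
***...
.*..*.
..****
*.*..*
which matches the target exactly.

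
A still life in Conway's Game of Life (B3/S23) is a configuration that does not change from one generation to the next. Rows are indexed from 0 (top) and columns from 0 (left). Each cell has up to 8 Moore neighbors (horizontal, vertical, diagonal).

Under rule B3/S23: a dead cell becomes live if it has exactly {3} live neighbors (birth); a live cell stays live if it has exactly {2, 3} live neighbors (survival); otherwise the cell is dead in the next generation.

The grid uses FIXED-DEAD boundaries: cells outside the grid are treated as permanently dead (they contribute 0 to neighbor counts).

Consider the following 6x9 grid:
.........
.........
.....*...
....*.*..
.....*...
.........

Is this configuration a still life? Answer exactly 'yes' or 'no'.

Compute generation 1 and compare to generation 0 (given above):
Generation 1:
.........
.........
.....*...
....*.*..
.....*...
.........
The grids are IDENTICAL -> still life.

Answer: yes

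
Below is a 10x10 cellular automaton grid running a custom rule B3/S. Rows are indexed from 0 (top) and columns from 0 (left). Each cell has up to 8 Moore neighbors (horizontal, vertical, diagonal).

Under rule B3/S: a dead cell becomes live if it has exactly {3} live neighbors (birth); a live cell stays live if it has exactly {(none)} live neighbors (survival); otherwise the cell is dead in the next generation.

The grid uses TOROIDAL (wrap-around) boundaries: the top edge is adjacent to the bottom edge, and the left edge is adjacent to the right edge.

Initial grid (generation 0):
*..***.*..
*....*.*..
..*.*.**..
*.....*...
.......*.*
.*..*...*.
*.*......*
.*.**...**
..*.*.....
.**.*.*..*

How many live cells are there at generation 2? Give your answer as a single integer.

Simulating step by step:
Generation 0 (given above): 34 live cells
Generation 1: 14 live cells
..*.....**
.*......*.
.*........
.....*..*.
*.......*.
..........
....*.....
..........
........**
*.........
Generation 2: 7 live cells
**........
*.*......*
..........
.........*
.........*
..........
..........
..........
..........
..........
Population at generation 2: 7

Answer: 7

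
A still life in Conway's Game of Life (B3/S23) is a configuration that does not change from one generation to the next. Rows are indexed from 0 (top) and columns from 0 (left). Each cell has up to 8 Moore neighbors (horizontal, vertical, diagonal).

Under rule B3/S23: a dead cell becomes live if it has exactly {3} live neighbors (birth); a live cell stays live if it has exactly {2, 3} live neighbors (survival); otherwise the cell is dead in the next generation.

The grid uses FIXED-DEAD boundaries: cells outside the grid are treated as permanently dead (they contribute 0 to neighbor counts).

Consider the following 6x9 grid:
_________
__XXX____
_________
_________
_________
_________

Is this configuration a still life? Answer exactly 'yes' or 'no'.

Answer: no

Derivation:
Compute generation 1 and compare to generation 0 (given above):
Generation 1:
___X_____
___X_____
___X_____
_________
_________
_________
Cell (0,3) differs: gen0=0 vs gen1=1 -> NOT a still life.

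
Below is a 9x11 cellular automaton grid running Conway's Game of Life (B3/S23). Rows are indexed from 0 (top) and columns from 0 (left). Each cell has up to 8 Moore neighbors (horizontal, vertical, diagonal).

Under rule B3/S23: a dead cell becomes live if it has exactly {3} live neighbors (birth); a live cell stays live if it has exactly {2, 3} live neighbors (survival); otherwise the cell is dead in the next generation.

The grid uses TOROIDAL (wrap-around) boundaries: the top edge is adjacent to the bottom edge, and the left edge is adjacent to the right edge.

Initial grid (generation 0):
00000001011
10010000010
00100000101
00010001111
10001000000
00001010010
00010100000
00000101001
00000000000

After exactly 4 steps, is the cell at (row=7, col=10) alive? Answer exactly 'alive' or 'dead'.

Simulating step by step:
Generation 0 (given above): 24 live cells
Generation 1: 26 live cells
00000000111
10000000000
10110001000
10010001101
00011101000
00011000000
00000100000
00001010000
00000010111
Generation 2: 32 live cells
10000001100
11000000110
10110001100
11000001101
00100111100
00010010000
00010100000
00000011010
00000100101
Generation 3: 28 live cells
11000001000
10100000010
00100000000
10010000001
11100100110
00110000000
00001101000
00001111110
00000000001
Generation 4: 29 live cells
11000000000
10100000001
10110000000
10010000011
10001000010
00110110100
00000001000
00001001110
10000100011

Cell (7,10) at generation 4: 0 -> dead

Answer: dead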